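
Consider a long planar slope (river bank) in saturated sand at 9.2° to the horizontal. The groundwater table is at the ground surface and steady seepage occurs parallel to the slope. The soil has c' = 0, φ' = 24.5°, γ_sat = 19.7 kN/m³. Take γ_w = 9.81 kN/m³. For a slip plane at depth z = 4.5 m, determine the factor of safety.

With seepage parallel to the slope and the water table at the surface, the effective normal stress on the slip plane uses the buoyant unit weight γ' = γ_sat − γ_w while the driving shear stress uses γ_sat:
FS = [c' + γ' z cos²β tanφ'] / [γ_sat z sinβ cosβ]
(For c' = 0 this reduces to FS = (γ'/γ_sat)·tanφ'/tanβ.)
γ' = 19.7 − 9.81 = 9.89 kN/m³
Numerator = 0.0 + 9.89·4.5·cos²9.2°·tan24.5° = 0.0 + 9.89·4.5·0.9744·0.4557 = 19.764 kPa
Denominator = 19.7·4.5·sin9.2°·cos9.2° = 19.7·4.5·0.1599·0.9871 = 13.991 kPa
FS = 19.764 / 13.991 = 1.413

FS = 1.41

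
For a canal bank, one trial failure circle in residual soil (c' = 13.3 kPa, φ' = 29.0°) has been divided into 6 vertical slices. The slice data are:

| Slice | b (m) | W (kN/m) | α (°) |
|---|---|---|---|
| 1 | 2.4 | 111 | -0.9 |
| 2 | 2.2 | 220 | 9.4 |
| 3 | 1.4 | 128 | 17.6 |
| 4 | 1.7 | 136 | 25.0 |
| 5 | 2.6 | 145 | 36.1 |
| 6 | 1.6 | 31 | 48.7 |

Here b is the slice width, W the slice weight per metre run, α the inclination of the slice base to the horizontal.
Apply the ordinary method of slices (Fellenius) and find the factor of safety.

FS = 2.41

Ordinary method of slices: FS = Σ[c'·Δl_i + (W_i cosα_i)·tanφ'] / Σ W_i sinα_i, with Δl_i = b_i / cosα_i.
Slice 1: Δl = 2.4/cos(-0.9°) = 2.400 m; N'_1 = 111·cos(-0.9°) = 111.0; c'Δl = 31.92; W sinα = -1.7
Slice 2: Δl = 2.2/cos9.4° = 2.230 m; N'_2 = 220·cos9.4° = 217.0; c'Δl = 29.66; W sinα = 35.9
Slice 3: Δl = 1.4/cos17.6° = 1.469 m; N'_3 = 128·cos17.6° = 122.0; c'Δl = 19.53; W sinα = 38.7
Slice 4: Δl = 1.7/cos25.0° = 1.876 m; N'_4 = 136·cos25.0° = 123.3; c'Δl = 24.95; W sinα = 57.5
Slice 5: Δl = 2.6/cos36.1° = 3.218 m; N'_5 = 145·cos36.1° = 117.2; c'Δl = 42.80; W sinα = 85.4
Slice 6: Δl = 1.6/cos48.7° = 2.424 m; N'_6 = 31·cos48.7° = 20.5; c'Δl = 32.24; W sinα = 23.3
Σc'Δl = 181.1 kN/m; ΣN' = 710.9 kN/m; ΣW sinα = 239.1 kN/m
Resisting = 181.1 + 710.9·tan29.0° = 181.1 + 394.1 = 575.2 kN/m
FS = 575.2 / 239.1 = 2.406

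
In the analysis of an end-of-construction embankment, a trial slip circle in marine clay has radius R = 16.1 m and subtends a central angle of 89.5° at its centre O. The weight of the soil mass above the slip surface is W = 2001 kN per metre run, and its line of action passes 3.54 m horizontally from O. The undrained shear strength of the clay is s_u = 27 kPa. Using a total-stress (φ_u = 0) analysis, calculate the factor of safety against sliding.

FS = 1.54

Taking moments about the centre O, the resisting moment is provided by the undrained shear strength acting along the arc:
Arc length L_a = R·θ = 16.1·(89.5°·π/180) = 16.1·1.5621 = 25.15 m
M_R = s_u·L_a·R = 27·25.15·16.1 = 10932.4 kN·m/m
M_D = W·d = 2001·3.54 = 7083.5 kN·m/m
FS = M_R / M_D = 10932.4 / 7083.5 = 1.543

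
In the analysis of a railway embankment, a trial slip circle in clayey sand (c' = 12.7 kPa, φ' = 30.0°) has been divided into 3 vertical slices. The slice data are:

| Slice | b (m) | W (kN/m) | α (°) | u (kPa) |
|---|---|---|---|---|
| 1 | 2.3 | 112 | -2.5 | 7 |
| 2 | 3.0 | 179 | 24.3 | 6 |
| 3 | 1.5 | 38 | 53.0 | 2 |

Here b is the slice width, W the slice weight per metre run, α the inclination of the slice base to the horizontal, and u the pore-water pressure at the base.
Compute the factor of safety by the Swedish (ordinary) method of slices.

FS = 2.53

Ordinary method of slices: FS = Σ[c'·Δl_i + (W_i cosα_i − u_i·Δl_i)·tanφ'] / Σ W_i sinα_i, with Δl_i = b_i / cosα_i.
Slice 1: Δl = 2.3/cos(-2.5°) = 2.302 m; N'_1 = 112·cos(-2.5°) − 7·2.302 = 95.8; c'Δl = 29.24; W sinα = -4.9
Slice 2: Δl = 3.0/cos24.3° = 3.292 m; N'_2 = 179·cos24.3° − 6·3.292 = 143.4; c'Δl = 41.80; W sinα = 73.7
Slice 3: Δl = 1.5/cos53.0° = 2.492 m; N'_3 = 38·cos53.0° − 2·2.492 = 17.9; c'Δl = 31.65; W sinα = 30.3
Σc'Δl = 102.7 kN/m; ΣN' = 257.1 kN/m; ΣW sinα = 99.1 kN/m
Resisting = 102.7 + 257.1·tan30.0° = 102.7 + 148.4 = 251.1 kN/m
FS = 251.1 / 99.1 = 2.533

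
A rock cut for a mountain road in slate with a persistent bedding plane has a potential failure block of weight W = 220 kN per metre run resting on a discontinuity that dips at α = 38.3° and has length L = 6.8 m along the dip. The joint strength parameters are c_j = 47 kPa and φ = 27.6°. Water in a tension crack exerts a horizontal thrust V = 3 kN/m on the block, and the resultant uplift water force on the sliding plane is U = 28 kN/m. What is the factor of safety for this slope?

FS = 2.84

Resolving the block weight along and normal to the plane and applying the Mohr–Coulomb strength on the joint:
N' = W cosα − U − V sinα = 220·cos38.3° − 28 − 3·sin38.3° = 142.8 kN/m
Driving force T = W sinα + V cosα = 220·sin38.3° + 3·cos38.3° = 138.7 kN/m
Resisting force R = c_j·L + N'·tanφ = 47·6.8 + 142.8·tan27.6° = 319.6 + 74.6 = 394.2 kN/m
FS = R / T = 394.2 / 138.7 = 2.842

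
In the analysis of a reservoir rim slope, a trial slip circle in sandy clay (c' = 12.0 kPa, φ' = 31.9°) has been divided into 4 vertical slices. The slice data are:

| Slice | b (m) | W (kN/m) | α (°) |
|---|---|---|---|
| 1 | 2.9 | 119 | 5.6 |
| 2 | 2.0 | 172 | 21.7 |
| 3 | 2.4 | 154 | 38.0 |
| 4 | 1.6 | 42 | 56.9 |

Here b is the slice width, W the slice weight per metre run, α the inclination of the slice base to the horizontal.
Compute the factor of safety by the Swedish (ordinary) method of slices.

Ordinary method of slices: FS = Σ[c'·Δl_i + (W_i cosα_i)·tanφ'] / Σ W_i sinα_i, with Δl_i = b_i / cosα_i.
Slice 1: Δl = 2.9/cos5.6° = 2.914 m; N'_1 = 119·cos5.6° = 118.4; c'Δl = 34.97; W sinα = 11.6
Slice 2: Δl = 2.0/cos21.7° = 2.153 m; N'_2 = 172·cos21.7° = 159.8; c'Δl = 25.83; W sinα = 63.6
Slice 3: Δl = 2.4/cos38.0° = 3.046 m; N'_3 = 154·cos38.0° = 121.4; c'Δl = 36.55; W sinα = 94.8
Slice 4: Δl = 1.6/cos56.9° = 2.930 m; N'_4 = 42·cos56.9° = 22.9; c'Δl = 35.16; W sinα = 35.2
Σc'Δl = 132.5 kN/m; ΣN' = 422.5 kN/m; ΣW sinα = 205.2 kN/m
Resisting = 132.5 + 422.5·tan31.9° = 132.5 + 263.0 = 395.5 kN/m
FS = 395.5 / 205.2 = 1.927

FS = 1.93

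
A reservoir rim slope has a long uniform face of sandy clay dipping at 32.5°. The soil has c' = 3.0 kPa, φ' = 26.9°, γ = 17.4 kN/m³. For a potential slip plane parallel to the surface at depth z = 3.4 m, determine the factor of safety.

FS = 0.91

For an infinite slope with a slip plane parallel to the surface (no pore pressure): FS = [c' + γz cos²β tanφ'] / [γz sinβ cosβ].
γz = 17.4·3.4 = 59.16 kN/m²
Numerator = 3.0 + 59.16·cos²32.5°·tan26.9° = 3.0 + 59.16·0.7113·0.5073 = 24.349 kPa
Denominator = 59.16·sin32.5°·cos32.5° = 59.16·0.5373·0.8434 = 26.809 kPa
FS = 24.349 / 26.809 = 0.908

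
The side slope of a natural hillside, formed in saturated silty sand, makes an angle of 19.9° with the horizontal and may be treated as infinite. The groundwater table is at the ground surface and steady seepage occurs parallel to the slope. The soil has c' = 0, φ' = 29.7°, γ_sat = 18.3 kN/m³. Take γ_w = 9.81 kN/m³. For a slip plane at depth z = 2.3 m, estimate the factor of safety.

With seepage parallel to the slope and the water table at the surface, the effective normal stress on the slip plane uses the buoyant unit weight γ' = γ_sat − γ_w while the driving shear stress uses γ_sat:
FS = [c' + γ' z cos²β tanφ'] / [γ_sat z sinβ cosβ]
(For c' = 0 this reduces to FS = (γ'/γ_sat)·tanφ'/tanβ.)
γ' = 18.3 − 9.81 = 8.49 kN/m³
Numerator = 0.0 + 8.49·2.3·cos²19.9°·tan29.7° = 0.0 + 8.49·2.3·0.8841·0.5704 = 9.848 kPa
Denominator = 18.3·2.3·sin19.9°·cos19.9° = 18.3·2.3·0.3404·0.9403 = 13.471 kPa
FS = 9.848 / 13.471 = 0.731

FS = 0.73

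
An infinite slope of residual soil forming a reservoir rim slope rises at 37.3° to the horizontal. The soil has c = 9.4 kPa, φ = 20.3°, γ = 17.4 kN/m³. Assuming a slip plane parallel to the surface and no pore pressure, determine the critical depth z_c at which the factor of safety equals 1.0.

z_c = 2.18 m

Setting FS = 1.00 in FS = [c + γz cos²β tanφ] / [γz sinβ cosβ] and solving for z:
z = c / [γ cosβ (FS·sinβ − cosβ·tanφ)]
  = 9.4 / [17.4·cos37.3°·(1.00·sin37.3° − cos37.3°·tan20.3°)]
  = 9.4 / [17.4·0.7955·(1.00·0.6060 − 0.7955·0.3699)]
  = 9.4 / 4.3148 = 2.179 m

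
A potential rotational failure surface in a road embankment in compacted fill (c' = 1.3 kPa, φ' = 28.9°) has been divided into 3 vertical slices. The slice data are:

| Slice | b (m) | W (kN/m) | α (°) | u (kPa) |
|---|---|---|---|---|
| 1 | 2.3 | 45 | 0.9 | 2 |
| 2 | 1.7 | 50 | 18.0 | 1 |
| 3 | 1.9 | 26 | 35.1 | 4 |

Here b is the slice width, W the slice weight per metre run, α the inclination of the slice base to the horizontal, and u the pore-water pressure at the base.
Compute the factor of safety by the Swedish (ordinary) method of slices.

Ordinary method of slices: FS = Σ[c'·Δl_i + (W_i cosα_i − u_i·Δl_i)·tanφ'] / Σ W_i sinα_i, with Δl_i = b_i / cosα_i.
Slice 1: Δl = 2.3/cos0.9° = 2.300 m; N'_1 = 45·cos0.9° − 2·2.300 = 40.4; c'Δl = 2.99; W sinα = 0.7
Slice 2: Δl = 1.7/cos18.0° = 1.787 m; N'_2 = 50·cos18.0° − 1·1.787 = 45.8; c'Δl = 2.32; W sinα = 15.5
Slice 3: Δl = 1.9/cos35.1° = 2.322 m; N'_3 = 26·cos35.1° − 4·2.322 = 12.0; c'Δl = 3.02; W sinα = 15.0
Σc'Δl = 8.3 kN/m; ΣN' = 98.1 kN/m; ΣW sinα = 31.1 kN/m
Resisting = 8.3 + 98.1·tan28.9° = 8.3 + 54.2 = 62.5 kN/m
FS = 62.5 / 31.1 = 2.009

FS = 2.01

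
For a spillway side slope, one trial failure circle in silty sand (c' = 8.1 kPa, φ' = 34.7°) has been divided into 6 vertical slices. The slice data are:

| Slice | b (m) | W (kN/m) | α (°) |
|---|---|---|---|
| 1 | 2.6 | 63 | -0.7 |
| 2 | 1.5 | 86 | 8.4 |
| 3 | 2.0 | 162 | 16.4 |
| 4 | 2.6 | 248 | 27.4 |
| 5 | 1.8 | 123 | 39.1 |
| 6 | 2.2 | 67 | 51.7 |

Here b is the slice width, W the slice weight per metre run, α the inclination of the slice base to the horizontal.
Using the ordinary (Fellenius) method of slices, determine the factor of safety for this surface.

Ordinary method of slices: FS = Σ[c'·Δl_i + (W_i cosα_i)·tanφ'] / Σ W_i sinα_i, with Δl_i = b_i / cosα_i.
Slice 1: Δl = 2.6/cos(-0.7°) = 2.600 m; N'_1 = 63·cos(-0.7°) = 63.0; c'Δl = 21.06; W sinα = -0.8
Slice 2: Δl = 1.5/cos8.4° = 1.516 m; N'_2 = 86·cos8.4° = 85.1; c'Δl = 12.28; W sinα = 12.6
Slice 3: Δl = 2.0/cos16.4° = 2.085 m; N'_3 = 162·cos16.4° = 155.4; c'Δl = 16.89; W sinα = 45.7
Slice 4: Δl = 2.6/cos27.4° = 2.929 m; N'_4 = 248·cos27.4° = 220.2; c'Δl = 23.72; W sinα = 114.1
Slice 5: Δl = 1.8/cos39.1° = 2.319 m; N'_5 = 123·cos39.1° = 95.5; c'Δl = 18.79; W sinα = 77.6
Slice 6: Δl = 2.2/cos51.7° = 3.550 m; N'_6 = 67·cos51.7° = 41.5; c'Δl = 28.75; W sinα = 52.6
Σc'Δl = 121.5 kN/m; ΣN' = 660.6 kN/m; ΣW sinα = 301.8 kN/m
Resisting = 121.5 + 660.6·tan34.7° = 121.5 + 457.4 = 578.9 kN/m
FS = 578.9 / 301.8 = 1.918

FS = 1.92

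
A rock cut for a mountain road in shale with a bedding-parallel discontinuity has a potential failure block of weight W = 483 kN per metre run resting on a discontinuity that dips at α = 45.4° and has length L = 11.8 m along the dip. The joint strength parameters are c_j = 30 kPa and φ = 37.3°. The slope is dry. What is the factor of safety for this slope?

FS = 1.78

Resolving the block weight along and normal to the plane and applying the Mohr–Coulomb strength on the joint:
N' = W cosα = 483·cos45.4° = 339.1 kN/m
Driving force T = W sinα = 483·sin45.4° = 343.9 kN/m
Resisting force R = c_j·L + N'·tanφ = 30·11.8 + 339.1·tan37.3° = 354.0 + 258.4 = 612.4 kN/m
FS = R / T = 612.4 / 343.9 = 1.781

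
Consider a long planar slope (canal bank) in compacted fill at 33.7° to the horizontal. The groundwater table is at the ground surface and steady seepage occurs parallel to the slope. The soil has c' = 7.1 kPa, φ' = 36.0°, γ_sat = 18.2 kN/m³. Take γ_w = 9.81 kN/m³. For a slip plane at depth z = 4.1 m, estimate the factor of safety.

FS = 0.71

With seepage parallel to the slope and the water table at the surface, the effective normal stress on the slip plane uses the buoyant unit weight γ' = γ_sat − γ_w while the driving shear stress uses γ_sat:
FS = [c' + γ' z cos²β tanφ'] / [γ_sat z sinβ cosβ]
γ' = 18.2 − 9.81 = 8.39 kN/m³
Numerator = 7.1 + 8.39·4.1·cos²33.7°·tan36.0° = 7.1 + 8.39·4.1·0.6921·0.7265 = 24.398 kPa
Denominator = 18.2·4.1·sin33.7°·cos33.7° = 18.2·4.1·0.5548·0.8320 = 34.445 kPa
FS = 24.398 / 34.445 = 0.708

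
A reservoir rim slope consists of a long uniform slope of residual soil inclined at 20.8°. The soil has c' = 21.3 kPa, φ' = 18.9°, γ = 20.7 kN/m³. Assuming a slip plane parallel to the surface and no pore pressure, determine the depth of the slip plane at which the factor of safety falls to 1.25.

z = 8.89 m

Setting FS = 1.25 in FS = [c' + γz cos²β tanφ'] / [γz sinβ cosβ] and solving for z:
z = c' / [γ cosβ (FS·sinβ − cosβ·tanφ')]
  = 21.3 / [20.7·cos20.8°·(1.25·sin20.8° − cos20.8°·tan18.9°)]
  = 21.3 / [20.7·0.9348·(1.25·0.3551 − 0.9348·0.3424)]
  = 21.3 / 2.3961 = 8.890 m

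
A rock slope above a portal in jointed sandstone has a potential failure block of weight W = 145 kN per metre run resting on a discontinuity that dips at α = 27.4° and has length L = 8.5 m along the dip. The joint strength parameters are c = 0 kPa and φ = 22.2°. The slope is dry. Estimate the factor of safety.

FS = 0.79

Resolving the block weight along and normal to the plane and applying the Mohr–Coulomb strength on the joint:
N' = W cosα = 145·cos27.4° = 128.7 kN/m
Driving force T = W sinα = 145·sin27.4° = 66.7 kN/m
Resisting force R = c·L + N'·tanφ = 0·8.5 + 128.7·tan22.2° = 0.0 + 52.5 = 52.5 kN/m
FS = R / T = 52.5 / 66.7 = 0.787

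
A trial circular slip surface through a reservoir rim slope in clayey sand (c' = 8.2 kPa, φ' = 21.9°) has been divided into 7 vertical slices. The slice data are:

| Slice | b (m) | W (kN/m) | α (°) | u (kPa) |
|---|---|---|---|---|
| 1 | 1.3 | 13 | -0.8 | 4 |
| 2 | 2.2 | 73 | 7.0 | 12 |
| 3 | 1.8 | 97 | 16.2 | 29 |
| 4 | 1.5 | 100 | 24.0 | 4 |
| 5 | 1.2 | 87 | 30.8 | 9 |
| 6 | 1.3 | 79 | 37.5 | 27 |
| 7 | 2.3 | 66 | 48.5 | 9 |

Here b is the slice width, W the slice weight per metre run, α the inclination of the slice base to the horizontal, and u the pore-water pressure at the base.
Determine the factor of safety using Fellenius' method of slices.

FS = 1.01

Ordinary method of slices: FS = Σ[c'·Δl_i + (W_i cosα_i − u_i·Δl_i)·tanφ'] / Σ W_i sinα_i, with Δl_i = b_i / cosα_i.
Slice 1: Δl = 1.3/cos(-0.8°) = 1.300 m; N'_1 = 13·cos(-0.8°) − 4·1.300 = 7.8; c'Δl = 10.66; W sinα = -0.2
Slice 2: Δl = 2.2/cos7.0° = 2.217 m; N'_2 = 73·cos7.0° − 12·2.217 = 45.9; c'Δl = 18.18; W sinα = 8.9
Slice 3: Δl = 1.8/cos16.2° = 1.874 m; N'_3 = 97·cos16.2° − 29·1.874 = 38.8; c'Δl = 15.37; W sinα = 27.1
Slice 4: Δl = 1.5/cos24.0° = 1.642 m; N'_4 = 100·cos24.0° − 4·1.642 = 84.8; c'Δl = 13.46; W sinα = 40.7
Slice 5: Δl = 1.2/cos30.8° = 1.397 m; N'_5 = 87·cos30.8° − 9·1.397 = 62.2; c'Δl = 11.46; W sinα = 44.5
Slice 6: Δl = 1.3/cos37.5° = 1.639 m; N'_6 = 79·cos37.5° − 27·1.639 = 18.4; c'Δl = 13.44; W sinα = 48.1
Slice 7: Δl = 2.3/cos48.5° = 3.471 m; N'_7 = 66·cos48.5° − 9·3.471 = 12.5; c'Δl = 28.46; W sinα = 49.4
Σc'Δl = 111.0 kN/m; ΣN' = 270.3 kN/m; ΣW sinα = 218.5 kN/m
Resisting = 111.0 + 270.3·tan21.9° = 111.0 + 108.7 = 219.7 kN/m
FS = 219.7 / 218.5 = 1.005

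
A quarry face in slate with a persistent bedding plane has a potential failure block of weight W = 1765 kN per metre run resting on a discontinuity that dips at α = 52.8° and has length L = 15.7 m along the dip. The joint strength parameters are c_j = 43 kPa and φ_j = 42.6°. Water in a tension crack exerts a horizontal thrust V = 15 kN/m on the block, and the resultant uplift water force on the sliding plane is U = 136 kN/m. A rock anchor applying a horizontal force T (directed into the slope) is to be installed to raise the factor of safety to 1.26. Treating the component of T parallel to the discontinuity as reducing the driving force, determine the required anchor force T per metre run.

T = 176 kN/m

Resolving forces along and normal to the sliding plane, with the horizontal anchor force T adding T·sinα to the effective normal force and T·cosα acting up the plane against the driving force:
FS = [c_jL + (W cosα − U − V sinα + T sinα) tanφ_j] / [W sinα + V cosα − T cosα]
Without the anchor: N' = 919.2 kN/m, driving T_d = 1414.9 kN/m, resisting R = 43·15.7 + 919.2·tan42.6° = 1520.3 kN/m, FS = 1.07.
Setting FS = 1.26 and solving for T:
1.26·(1414.9 − T cos52.8°) = 1520.3 + T sin52.8°·tan42.6°
T·(sin52.8°·tan42.6° + 1.26·cos52.8°) = 1.26·1414.9 − 1520.3
T·(0.7965·0.9195 + 1.26·0.6046) = 1782.8 − 1520.3 = 262.5
T·1.4942 = 262.5
T = 175.7 kN/m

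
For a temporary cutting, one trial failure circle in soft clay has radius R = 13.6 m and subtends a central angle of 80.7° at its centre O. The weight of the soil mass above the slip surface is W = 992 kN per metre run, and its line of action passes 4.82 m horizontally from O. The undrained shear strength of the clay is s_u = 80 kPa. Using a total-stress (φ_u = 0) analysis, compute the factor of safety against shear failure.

Taking moments about the centre O, the resisting moment is provided by the undrained shear strength acting along the arc:
Arc length L_a = R·θ = 13.6·(80.7°·π/180) = 13.6·1.4085 = 19.16 m
M_R = s_u·L_a·R = 80·19.16·13.6 = 20841.0 kN·m/m
M_D = W·d = 992·4.82 = 4781.4 kN·m/m
FS = M_R / M_D = 20841.0 / 4781.4 = 4.359

FS = 4.36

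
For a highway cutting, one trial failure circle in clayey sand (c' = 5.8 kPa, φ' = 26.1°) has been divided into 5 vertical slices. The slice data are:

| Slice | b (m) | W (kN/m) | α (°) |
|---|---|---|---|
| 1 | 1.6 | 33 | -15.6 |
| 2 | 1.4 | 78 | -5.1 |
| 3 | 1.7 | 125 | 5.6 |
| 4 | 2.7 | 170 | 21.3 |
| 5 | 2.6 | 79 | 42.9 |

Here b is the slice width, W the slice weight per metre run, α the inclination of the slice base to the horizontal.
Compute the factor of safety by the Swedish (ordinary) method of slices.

Ordinary method of slices: FS = Σ[c'·Δl_i + (W_i cosα_i)·tanφ'] / Σ W_i sinα_i, with Δl_i = b_i / cosα_i.
Slice 1: Δl = 1.6/cos(-15.6°) = 1.661 m; N'_1 = 33·cos(-15.6°) = 31.8; c'Δl = 9.63; W sinα = -8.9
Slice 2: Δl = 1.4/cos(-5.1°) = 1.406 m; N'_2 = 78·cos(-5.1°) = 77.7; c'Δl = 8.15; W sinα = -6.9
Slice 3: Δl = 1.7/cos5.6° = 1.708 m; N'_3 = 125·cos5.6° = 124.4; c'Δl = 9.91; W sinα = 12.2
Slice 4: Δl = 2.7/cos21.3° = 2.898 m; N'_4 = 170·cos21.3° = 158.4; c'Δl = 16.81; W sinα = 61.8
Slice 5: Δl = 2.6/cos42.9° = 3.549 m; N'_5 = 79·cos42.9° = 57.9; c'Δl = 20.59; W sinα = 53.8
Σc'Δl = 65.1 kN/m; ΣN' = 450.1 kN/m; ΣW sinα = 111.9 kN/m
Resisting = 65.1 + 450.1·tan26.1° = 65.1 + 220.5 = 285.6 kN/m
FS = 285.6 / 111.9 = 2.552

FS = 2.55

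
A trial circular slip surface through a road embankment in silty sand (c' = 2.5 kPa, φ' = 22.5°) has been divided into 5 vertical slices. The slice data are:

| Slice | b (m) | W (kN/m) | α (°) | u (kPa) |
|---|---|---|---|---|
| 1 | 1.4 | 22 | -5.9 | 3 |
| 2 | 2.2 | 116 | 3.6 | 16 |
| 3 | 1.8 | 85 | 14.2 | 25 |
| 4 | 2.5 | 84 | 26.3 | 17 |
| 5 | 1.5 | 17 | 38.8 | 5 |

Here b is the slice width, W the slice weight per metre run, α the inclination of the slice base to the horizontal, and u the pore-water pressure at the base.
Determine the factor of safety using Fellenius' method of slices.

FS = 1.28

Ordinary method of slices: FS = Σ[c'·Δl_i + (W_i cosα_i − u_i·Δl_i)·tanφ'] / Σ W_i sinα_i, with Δl_i = b_i / cosα_i.
Slice 1: Δl = 1.4/cos(-5.9°) = 1.407 m; N'_1 = 22·cos(-5.9°) − 3·1.407 = 17.7; c'Δl = 3.52; W sinα = -2.3
Slice 2: Δl = 2.2/cos3.6° = 2.204 m; N'_2 = 116·cos3.6° − 16·2.204 = 80.5; c'Δl = 5.51; W sinα = 7.3
Slice 3: Δl = 1.8/cos14.2° = 1.857 m; N'_3 = 85·cos14.2° − 25·1.857 = 36.0; c'Δl = 4.64; W sinα = 20.9
Slice 4: Δl = 2.5/cos26.3° = 2.789 m; N'_4 = 84·cos26.3° − 17·2.789 = 27.9; c'Δl = 6.97; W sinα = 37.2
Slice 5: Δl = 1.5/cos38.8° = 1.925 m; N'_5 = 17·cos38.8° − 5·1.925 = 3.6; c'Δl = 4.81; W sinα = 10.7
Σc'Δl = 25.5 kN/m; ΣN' = 165.7 kN/m; ΣW sinα = 73.7 kN/m
Resisting = 25.5 + 165.7·tan22.5° = 25.5 + 68.6 = 94.1 kN/m
FS = 94.1 / 73.7 = 1.276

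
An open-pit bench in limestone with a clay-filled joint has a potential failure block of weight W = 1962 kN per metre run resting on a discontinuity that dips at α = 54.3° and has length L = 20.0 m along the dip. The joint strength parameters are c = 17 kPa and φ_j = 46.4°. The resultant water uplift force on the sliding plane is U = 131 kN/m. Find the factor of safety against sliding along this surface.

FS = 0.88

Resolving the block weight along and normal to the plane and applying the Mohr–Coulomb strength on the joint:
N' = W cosα − U = 1962·cos54.3° − 131 = 1013.9 kN/m
Driving force T = W sinα = 1962·sin54.3° = 1593.3 kN/m
Resisting force R = c·L + N'·tanφ_j = 17·20.0 + 1013.9·tan46.4° = 340.0 + 1064.7 = 1404.7 kN/m
FS = R / T = 1404.7 / 1593.3 = 0.882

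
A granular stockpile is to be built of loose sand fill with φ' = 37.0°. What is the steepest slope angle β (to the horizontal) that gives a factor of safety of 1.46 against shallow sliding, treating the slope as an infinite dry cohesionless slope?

For an infinite dry cohesionless slope FS = tanφ'/tanβ, so tanβ = tanφ' / FS.
tanβ = tan37.0° / 1.46 = 0.7536 / 1.46 = 0.5161
β = arctan(0.5161) = 27.30°

β = 27.3°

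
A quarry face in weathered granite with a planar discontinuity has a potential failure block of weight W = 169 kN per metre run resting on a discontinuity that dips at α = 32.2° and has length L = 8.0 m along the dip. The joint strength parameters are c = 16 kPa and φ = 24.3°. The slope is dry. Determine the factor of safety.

Resolving the block weight along and normal to the plane and applying the Mohr–Coulomb strength on the joint:
N' = W cosα = 169·cos32.2° = 143.0 kN/m
Driving force T = W sinα = 169·sin32.2° = 90.1 kN/m
Resisting force R = c·L + N'·tanφ = 16·8.0 + 143.0·tan24.3° = 128.0 + 64.6 = 192.6 kN/m
FS = R / T = 192.6 / 90.1 = 2.138

FS = 2.14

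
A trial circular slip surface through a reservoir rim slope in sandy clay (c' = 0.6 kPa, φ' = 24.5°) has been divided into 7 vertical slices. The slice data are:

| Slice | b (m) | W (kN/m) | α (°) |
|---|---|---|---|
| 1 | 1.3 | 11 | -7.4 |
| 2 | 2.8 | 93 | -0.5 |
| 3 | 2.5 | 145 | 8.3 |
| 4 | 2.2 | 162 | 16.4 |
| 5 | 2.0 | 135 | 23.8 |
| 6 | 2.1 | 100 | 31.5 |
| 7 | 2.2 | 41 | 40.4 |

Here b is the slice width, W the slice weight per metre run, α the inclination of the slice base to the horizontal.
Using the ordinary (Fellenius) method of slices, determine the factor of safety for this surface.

FS = 1.53

Ordinary method of slices: FS = Σ[c'·Δl_i + (W_i cosα_i)·tanφ'] / Σ W_i sinα_i, with Δl_i = b_i / cosα_i.
Slice 1: Δl = 1.3/cos(-7.4°) = 1.311 m; N'_1 = 11·cos(-7.4°) = 10.9; c'Δl = 0.79; W sinα = -1.4
Slice 2: Δl = 2.8/cos(-0.5°) = 2.800 m; N'_2 = 93·cos(-0.5°) = 93.0; c'Δl = 1.68; W sinα = -0.8
Slice 3: Δl = 2.5/cos8.3° = 2.526 m; N'_3 = 145·cos8.3° = 143.5; c'Δl = 1.52; W sinα = 20.9
Slice 4: Δl = 2.2/cos16.4° = 2.293 m; N'_4 = 162·cos16.4° = 155.4; c'Δl = 1.38; W sinα = 45.7
Slice 5: Δl = 2.0/cos23.8° = 2.186 m; N'_5 = 135·cos23.8° = 123.5; c'Δl = 1.31; W sinα = 54.5
Slice 6: Δl = 2.1/cos31.5° = 2.463 m; N'_6 = 100·cos31.5° = 85.3; c'Δl = 1.48; W sinα = 52.2
Slice 7: Δl = 2.2/cos40.4° = 2.889 m; N'_7 = 41·cos40.4° = 31.2; c'Δl = 1.73; W sinα = 26.6
Σc'Δl = 9.9 kN/m; ΣN' = 642.8 kN/m; ΣW sinα = 197.7 kN/m
Resisting = 9.9 + 642.8·tan24.5° = 9.9 + 292.9 = 302.8 kN/m
FS = 302.8 / 197.7 = 1.531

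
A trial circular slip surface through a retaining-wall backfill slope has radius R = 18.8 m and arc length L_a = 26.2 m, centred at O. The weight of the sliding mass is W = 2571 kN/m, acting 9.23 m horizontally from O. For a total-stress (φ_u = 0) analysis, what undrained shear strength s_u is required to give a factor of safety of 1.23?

FS = s_u·L_a·R / (W·d), so s_u = FS·W·d / (L_a·R).
s_u = 1.23·2571·9.23 / (26.20·18.8) = 29188.3 / 492.56 = 59.26 kPa

s_u = 59.3 kPa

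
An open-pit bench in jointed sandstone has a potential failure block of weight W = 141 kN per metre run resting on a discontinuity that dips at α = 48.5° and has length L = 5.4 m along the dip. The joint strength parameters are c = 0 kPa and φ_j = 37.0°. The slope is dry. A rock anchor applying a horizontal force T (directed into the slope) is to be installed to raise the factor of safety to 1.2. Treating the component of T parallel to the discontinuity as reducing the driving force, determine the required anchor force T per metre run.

T = 41 kN/m

Resolving forces along and normal to the sliding plane, with the horizontal anchor force T adding T·sinα to the effective normal force and T·cosα acting up the plane against the driving force:
FS = [cL + (W cosα + T sinα) tanφ_j] / [W sinα − T cosα]
Without the anchor: N' = 93.4 kN/m, driving T_d = 105.6 kN/m, resisting R = 0·5.4 + 93.4·tan37.0° = 70.4 kN/m, FS = 0.67.
Setting FS = 1.2 and solving for T:
1.2·(105.6 − T cos48.5°) = 70.4 + T sin48.5°·tan37.0°
T·(sin48.5°·tan37.0° + 1.2·cos48.5°) = 1.2·105.6 − 70.4
T·(0.7490·0.7536 + 1.2·0.6626) = 126.7 − 70.4 = 56.3
T·1.3595 = 56.3
T = 41.4 kN/m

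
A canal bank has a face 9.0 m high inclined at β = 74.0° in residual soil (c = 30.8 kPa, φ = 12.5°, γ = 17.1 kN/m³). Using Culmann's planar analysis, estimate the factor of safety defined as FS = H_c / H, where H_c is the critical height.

H_c = (4c/γ) · sinβ cosφ / [1 − cos(β − φ)]
    = (4·30.8/17.1) · sin74.0°·cos12.5° / [1 − cos61.5°]
    = 7.205 · 0.9385 / 0.5228 = 12.93 m
FS = H_c / H = 12.93 / 9.0 = 1.437

FS = 1.44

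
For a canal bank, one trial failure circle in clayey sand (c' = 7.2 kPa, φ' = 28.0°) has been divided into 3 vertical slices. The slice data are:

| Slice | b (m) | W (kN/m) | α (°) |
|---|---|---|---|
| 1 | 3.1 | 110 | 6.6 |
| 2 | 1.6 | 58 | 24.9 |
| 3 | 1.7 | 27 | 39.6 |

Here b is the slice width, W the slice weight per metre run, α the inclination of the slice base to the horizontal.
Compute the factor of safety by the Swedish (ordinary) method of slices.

Ordinary method of slices: FS = Σ[c'·Δl_i + (W_i cosα_i)·tanφ'] / Σ W_i sinα_i, with Δl_i = b_i / cosα_i.
Slice 1: Δl = 3.1/cos6.6° = 3.121 m; N'_1 = 110·cos6.6° = 109.3; c'Δl = 22.47; W sinα = 12.6
Slice 2: Δl = 1.6/cos24.9° = 1.764 m; N'_2 = 58·cos24.9° = 52.6; c'Δl = 12.70; W sinα = 24.4
Slice 3: Δl = 1.7/cos39.6° = 2.206 m; N'_3 = 27·cos39.6° = 20.8; c'Δl = 15.89; W sinα = 17.2
Σc'Δl = 51.1 kN/m; ΣN' = 182.7 kN/m; ΣW sinα = 54.3 kN/m
Resisting = 51.1 + 182.7·tan28.0° = 51.1 + 97.1 = 148.2 kN/m
FS = 148.2 / 54.3 = 2.730

FS = 2.73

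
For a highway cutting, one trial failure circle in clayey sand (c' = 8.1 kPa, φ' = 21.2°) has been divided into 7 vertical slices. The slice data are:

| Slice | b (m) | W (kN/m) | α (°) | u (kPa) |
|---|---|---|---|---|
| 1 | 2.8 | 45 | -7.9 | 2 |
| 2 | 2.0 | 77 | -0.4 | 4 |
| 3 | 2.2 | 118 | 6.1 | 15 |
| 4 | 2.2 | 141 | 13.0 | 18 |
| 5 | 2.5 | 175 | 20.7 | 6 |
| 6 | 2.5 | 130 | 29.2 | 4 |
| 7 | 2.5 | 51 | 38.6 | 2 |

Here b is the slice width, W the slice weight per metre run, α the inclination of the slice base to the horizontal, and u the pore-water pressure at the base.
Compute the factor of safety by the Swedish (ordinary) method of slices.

Ordinary method of slices: FS = Σ[c'·Δl_i + (W_i cosα_i − u_i·Δl_i)·tanφ'] / Σ W_i sinα_i, with Δl_i = b_i / cosα_i.
Slice 1: Δl = 2.8/cos(-7.9°) = 2.827 m; N'_1 = 45·cos(-7.9°) − 2·2.827 = 38.9; c'Δl = 22.90; W sinα = -6.2
Slice 2: Δl = 2.0/cos(-0.4°) = 2.000 m; N'_2 = 77·cos(-0.4°) − 4·2.000 = 69.0; c'Δl = 16.20; W sinα = -0.5
Slice 3: Δl = 2.2/cos6.1° = 2.213 m; N'_3 = 118·cos6.1° − 15·2.213 = 84.1; c'Δl = 17.92; W sinα = 12.5
Slice 4: Δl = 2.2/cos13.0° = 2.258 m; N'_4 = 141·cos13.0° − 18·2.258 = 96.7; c'Δl = 18.29; W sinα = 31.7
Slice 5: Δl = 2.5/cos20.7° = 2.673 m; N'_5 = 175·cos20.7° − 6·2.673 = 147.7; c'Δl = 21.65; W sinα = 61.9
Slice 6: Δl = 2.5/cos29.2° = 2.864 m; N'_6 = 130·cos29.2° − 4·2.864 = 102.0; c'Δl = 23.20; W sinα = 63.4
Slice 7: Δl = 2.5/cos38.6° = 3.199 m; N'_7 = 51·cos38.6° − 2·3.199 = 33.5; c'Δl = 25.91; W sinα = 31.8
Σc'Δl = 146.1 kN/m; ΣN' = 572.0 kN/m; ΣW sinα = 194.6 kN/m
Resisting = 146.1 + 572.0·tan21.2° = 146.1 + 221.8 = 367.9 kN/m
FS = 367.9 / 194.6 = 1.890

FS = 1.89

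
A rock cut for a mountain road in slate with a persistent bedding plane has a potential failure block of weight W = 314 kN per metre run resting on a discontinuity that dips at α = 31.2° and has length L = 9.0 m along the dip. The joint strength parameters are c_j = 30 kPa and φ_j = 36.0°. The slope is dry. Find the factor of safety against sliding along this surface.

Resolving the block weight along and normal to the plane and applying the Mohr–Coulomb strength on the joint:
N' = W cosα = 314·cos31.2° = 268.6 kN/m
Driving force T = W sinα = 314·sin31.2° = 162.7 kN/m
Resisting force R = c_j·L + N'·tanφ_j = 30·9.0 + 268.6·tan36.0° = 270.0 + 195.1 = 465.1 kN/m
FS = R / T = 465.1 / 162.7 = 2.860

FS = 2.86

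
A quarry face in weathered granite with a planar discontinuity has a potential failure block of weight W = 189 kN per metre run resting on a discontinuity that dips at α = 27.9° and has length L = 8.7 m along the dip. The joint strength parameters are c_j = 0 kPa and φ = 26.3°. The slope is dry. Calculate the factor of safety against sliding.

Resolving the block weight along and normal to the plane and applying the Mohr–Coulomb strength on the joint:
N' = W cosα = 189·cos27.9° = 167.0 kN/m
Driving force T = W sinα = 189·sin27.9° = 88.4 kN/m
Resisting force R = c_j·L + N'·tanφ = 0·8.7 + 167.0·tan26.3° = 0.0 + 82.6 = 82.6 kN/m
FS = R / T = 82.6 / 88.4 = 0.933

FS = 0.93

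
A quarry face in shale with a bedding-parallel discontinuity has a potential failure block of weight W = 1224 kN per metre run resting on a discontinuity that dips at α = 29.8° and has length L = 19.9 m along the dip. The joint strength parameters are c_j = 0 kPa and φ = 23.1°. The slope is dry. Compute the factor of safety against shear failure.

FS = 0.74

Resolving the block weight along and normal to the plane and applying the Mohr–Coulomb strength on the joint:
N' = W cosα = 1224·cos29.8° = 1062.1 kN/m
Driving force T = W sinα = 1224·sin29.8° = 608.3 kN/m
Resisting force R = c_j·L + N'·tanφ = 0·19.9 + 1062.1·tan23.1° = 0.0 + 453.0 = 453.0 kN/m
FS = R / T = 453.0 / 608.3 = 0.745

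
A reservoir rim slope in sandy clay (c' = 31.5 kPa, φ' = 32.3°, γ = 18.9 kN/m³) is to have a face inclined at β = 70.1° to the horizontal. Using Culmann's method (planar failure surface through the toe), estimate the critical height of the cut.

H_c = 25.25 m

Culmann's analysis gives the critical failure plane at α_cr = (β + φ')/2 = (70.1 + 32.3)/2 = 51.2°, and the critical height
H_c = (4c'/γ) · sinβ cosφ' / [1 − cos(β − φ')]
    = (4·31.5/18.9) · sin70.1°·cos32.3° / [1 − cos(37.8°)]
    = 6.667 · 0.9403·0.8453 / [1 − 0.7902]
    = 6.667 · 0.7948 / 0.2098
    = 25.25 m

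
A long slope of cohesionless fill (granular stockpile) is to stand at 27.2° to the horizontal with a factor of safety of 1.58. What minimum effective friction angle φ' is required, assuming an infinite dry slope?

φ' = 39.1°

FS = tanφ'/tanβ ⇒ tanφ' = FS · tanβ = 1.58 · tan27.2° = 0.8120
φ' = arctan(0.8120) = 39.08°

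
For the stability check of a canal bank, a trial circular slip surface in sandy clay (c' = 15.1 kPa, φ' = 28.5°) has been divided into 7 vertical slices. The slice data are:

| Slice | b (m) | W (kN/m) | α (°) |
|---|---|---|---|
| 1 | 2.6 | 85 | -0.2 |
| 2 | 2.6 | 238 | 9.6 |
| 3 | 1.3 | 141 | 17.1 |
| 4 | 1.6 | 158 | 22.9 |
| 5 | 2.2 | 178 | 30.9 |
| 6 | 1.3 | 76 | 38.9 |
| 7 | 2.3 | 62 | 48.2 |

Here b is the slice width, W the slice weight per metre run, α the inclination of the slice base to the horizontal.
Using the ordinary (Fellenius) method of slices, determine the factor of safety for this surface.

FS = 2.15

Ordinary method of slices: FS = Σ[c'·Δl_i + (W_i cosα_i)·tanφ'] / Σ W_i sinα_i, with Δl_i = b_i / cosα_i.
Slice 1: Δl = 2.6/cos(-0.2°) = 2.600 m; N'_1 = 85·cos(-0.2°) = 85.0; c'Δl = 39.26; W sinα = -0.3
Slice 2: Δl = 2.6/cos9.6° = 2.637 m; N'_2 = 238·cos9.6° = 234.7; c'Δl = 39.82; W sinα = 39.7
Slice 3: Δl = 1.3/cos17.1° = 1.360 m; N'_3 = 141·cos17.1° = 134.8; c'Δl = 20.54; W sinα = 41.5
Slice 4: Δl = 1.6/cos22.9° = 1.737 m; N'_4 = 158·cos22.9° = 145.5; c'Δl = 26.23; W sinα = 61.5
Slice 5: Δl = 2.2/cos30.9° = 2.564 m; N'_5 = 178·cos30.9° = 152.7; c'Δl = 38.72; W sinα = 91.4
Slice 6: Δl = 1.3/cos38.9° = 1.670 m; N'_6 = 76·cos38.9° = 59.1; c'Δl = 25.22; W sinα = 47.7
Slice 7: Δl = 2.3/cos48.2° = 3.451 m; N'_7 = 62·cos48.2° = 41.3; c'Δl = 52.11; W sinα = 46.2
Σc'Δl = 241.9 kN/m; ΣN' = 853.2 kN/m; ΣW sinα = 327.7 kN/m
Resisting = 241.9 + 853.2·tan28.5° = 241.9 + 463.2 = 705.1 kN/m
FS = 705.1 / 327.7 = 2.152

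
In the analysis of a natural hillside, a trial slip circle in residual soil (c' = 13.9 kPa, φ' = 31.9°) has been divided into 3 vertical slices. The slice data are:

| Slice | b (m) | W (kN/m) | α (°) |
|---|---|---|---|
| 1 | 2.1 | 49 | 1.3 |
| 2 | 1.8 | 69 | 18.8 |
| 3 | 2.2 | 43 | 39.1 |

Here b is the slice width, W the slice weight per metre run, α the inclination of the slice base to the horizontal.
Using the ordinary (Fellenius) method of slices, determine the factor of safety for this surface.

FS = 3.70

Ordinary method of slices: FS = Σ[c'·Δl_i + (W_i cosα_i)·tanφ'] / Σ W_i sinα_i, with Δl_i = b_i / cosα_i.
Slice 1: Δl = 2.1/cos1.3° = 2.101 m; N'_1 = 49·cos1.3° = 49.0; c'Δl = 29.20; W sinα = 1.1
Slice 2: Δl = 1.8/cos18.8° = 1.901 m; N'_2 = 69·cos18.8° = 65.3; c'Δl = 26.43; W sinα = 22.2
Slice 3: Δl = 2.2/cos39.1° = 2.835 m; N'_3 = 43·cos39.1° = 33.4; c'Δl = 39.40; W sinα = 27.1
Σc'Δl = 95.0 kN/m; ΣN' = 147.7 kN/m; ΣW sinα = 50.5 kN/m
Resisting = 95.0 + 147.7·tan31.9° = 95.0 + 91.9 = 187.0 kN/m
FS = 187.0 / 50.5 = 3.704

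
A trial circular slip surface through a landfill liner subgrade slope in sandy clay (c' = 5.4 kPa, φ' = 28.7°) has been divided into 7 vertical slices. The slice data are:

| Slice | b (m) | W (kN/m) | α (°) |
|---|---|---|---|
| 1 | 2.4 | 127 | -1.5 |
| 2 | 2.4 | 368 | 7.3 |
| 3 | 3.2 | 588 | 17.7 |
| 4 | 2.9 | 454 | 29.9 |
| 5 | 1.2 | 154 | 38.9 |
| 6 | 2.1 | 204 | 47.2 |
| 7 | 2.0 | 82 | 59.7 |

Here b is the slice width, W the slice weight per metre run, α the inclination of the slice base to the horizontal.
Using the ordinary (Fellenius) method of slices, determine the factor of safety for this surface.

Ordinary method of slices: FS = Σ[c'·Δl_i + (W_i cosα_i)·tanφ'] / Σ W_i sinα_i, with Δl_i = b_i / cosα_i.
Slice 1: Δl = 2.4/cos(-1.5°) = 2.401 m; N'_1 = 127·cos(-1.5°) = 127.0; c'Δl = 12.96; W sinα = -3.3
Slice 2: Δl = 2.4/cos7.3° = 2.420 m; N'_2 = 368·cos7.3° = 365.0; c'Δl = 13.07; W sinα = 46.8
Slice 3: Δl = 3.2/cos17.7° = 3.359 m; N'_3 = 588·cos17.7° = 560.2; c'Δl = 18.14; W sinα = 178.8
Slice 4: Δl = 2.9/cos29.9° = 3.345 m; N'_4 = 454·cos29.9° = 393.6; c'Δl = 18.06; W sinα = 226.3
Slice 5: Δl = 1.2/cos38.9° = 1.542 m; N'_5 = 154·cos38.9° = 119.8; c'Δl = 8.33; W sinα = 96.7
Slice 6: Δl = 2.1/cos47.2° = 3.091 m; N'_6 = 204·cos47.2° = 138.6; c'Δl = 16.69; W sinα = 149.7
Slice 7: Δl = 2.0/cos59.7° = 3.964 m; N'_7 = 82·cos59.7° = 41.4; c'Δl = 21.41; W sinα = 70.8
Σc'Δl = 108.7 kN/m; ΣN' = 1745.5 kN/m; ΣW sinα = 765.7 kN/m
Resisting = 108.7 + 1745.5·tan28.7° = 108.7 + 955.7 = 1064.3 kN/m
FS = 1064.3 / 765.7 = 1.390

FS = 1.39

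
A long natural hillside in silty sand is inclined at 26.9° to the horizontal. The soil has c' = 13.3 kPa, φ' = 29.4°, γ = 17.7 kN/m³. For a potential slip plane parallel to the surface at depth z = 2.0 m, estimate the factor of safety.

For an infinite slope with a slip plane parallel to the surface (no pore pressure): FS = [c' + γz cos²β tanφ'] / [γz sinβ cosβ].
γz = 17.7·2.0 = 35.40 kN/m²
Numerator = 13.3 + 35.40·cos²26.9°·tan29.4° = 13.3 + 35.40·0.7953·0.5635 = 29.164 kPa
Denominator = 35.40·sin26.9°·cos26.9° = 35.40·0.4524·0.8918 = 14.283 kPa
FS = 29.164 / 14.283 = 2.042

FS = 2.04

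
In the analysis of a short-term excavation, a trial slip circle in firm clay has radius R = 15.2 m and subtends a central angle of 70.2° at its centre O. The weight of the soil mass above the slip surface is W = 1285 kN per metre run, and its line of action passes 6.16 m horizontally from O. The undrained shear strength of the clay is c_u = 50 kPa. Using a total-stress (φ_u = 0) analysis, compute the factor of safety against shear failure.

FS = 1.79

Taking moments about the centre O, the resisting moment is provided by the undrained shear strength acting along the arc:
Arc length L_a = R·θ = 15.2·(70.2°·π/180) = 15.2·1.2252 = 18.62 m
M_R = c_u·L_a·R = 50·18.62·15.2 = 14153.8 kN·m/m
M_D = W·d = 1285·6.16 = 7915.6 kN·m/m
FS = M_R / M_D = 14153.8 / 7915.6 = 1.788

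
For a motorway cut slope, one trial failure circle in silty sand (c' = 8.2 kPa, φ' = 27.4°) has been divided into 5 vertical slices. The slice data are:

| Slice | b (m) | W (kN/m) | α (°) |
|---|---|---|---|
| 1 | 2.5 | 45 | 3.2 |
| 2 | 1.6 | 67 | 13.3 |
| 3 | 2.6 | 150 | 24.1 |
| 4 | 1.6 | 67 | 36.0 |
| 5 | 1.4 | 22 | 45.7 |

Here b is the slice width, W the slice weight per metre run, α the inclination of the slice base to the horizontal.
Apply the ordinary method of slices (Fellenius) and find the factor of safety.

Ordinary method of slices: FS = Σ[c'·Δl_i + (W_i cosα_i)·tanφ'] / Σ W_i sinα_i, with Δl_i = b_i / cosα_i.
Slice 1: Δl = 2.5/cos3.2° = 2.504 m; N'_1 = 45·cos3.2° = 44.9; c'Δl = 20.53; W sinα = 2.5
Slice 2: Δl = 1.6/cos13.3° = 1.644 m; N'_2 = 67·cos13.3° = 65.2; c'Δl = 13.48; W sinα = 15.4
Slice 3: Δl = 2.6/cos24.1° = 2.848 m; N'_3 = 150·cos24.1° = 136.9; c'Δl = 23.36; W sinα = 61.2
Slice 4: Δl = 1.6/cos36.0° = 1.978 m; N'_4 = 67·cos36.0° = 54.2; c'Δl = 16.22; W sinα = 39.4
Slice 5: Δl = 1.4/cos45.7° = 2.005 m; N'_5 = 22·cos45.7° = 15.4; c'Δl = 16.44; W sinα = 15.7
Σc'Δl = 90.0 kN/m; ΣN' = 316.6 kN/m; ΣW sinα = 134.3 kN/m
Resisting = 90.0 + 316.6·tan27.4° = 90.0 + 164.1 = 254.1 kN/m
FS = 254.1 / 134.3 = 1.892

FS = 1.89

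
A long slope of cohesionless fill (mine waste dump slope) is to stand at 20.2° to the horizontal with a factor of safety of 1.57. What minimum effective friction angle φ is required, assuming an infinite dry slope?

FS = tanφ/tanβ ⇒ tanφ = FS · tanβ = 1.57 · tan20.2° = 0.5776
φ = arctan(0.5776) = 30.01°

φ = 30.0°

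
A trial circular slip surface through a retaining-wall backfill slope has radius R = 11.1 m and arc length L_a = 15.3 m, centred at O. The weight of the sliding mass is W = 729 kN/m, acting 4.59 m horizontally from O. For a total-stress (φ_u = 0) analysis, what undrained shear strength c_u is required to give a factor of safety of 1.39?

c_u = 27.4 kPa

FS = c_u·L_a·R / (W·d), so c_u = FS·W·d / (L_a·R).
c_u = 1.39·729·4.59 / (15.30·11.1) = 4651.1 / 169.83 = 27.39 kPa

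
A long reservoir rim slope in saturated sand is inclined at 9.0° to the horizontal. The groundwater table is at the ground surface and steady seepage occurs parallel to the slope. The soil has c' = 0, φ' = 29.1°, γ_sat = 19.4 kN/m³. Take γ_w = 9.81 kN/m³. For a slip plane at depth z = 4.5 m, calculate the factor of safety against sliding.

FS = 1.74

With seepage parallel to the slope and the water table at the surface, the effective normal stress on the slip plane uses the buoyant unit weight γ' = γ_sat − γ_w while the driving shear stress uses γ_sat:
FS = [c' + γ' z cos²β tanφ'] / [γ_sat z sinβ cosβ]
(For c' = 0 this reduces to FS = (γ'/γ_sat)·tanφ'/tanβ.)
γ' = 19.4 − 9.81 = 9.59 kN/m³
Numerator = 0.0 + 9.59·4.5·cos²9.0°·tan29.1° = 0.0 + 9.59·4.5·0.9755·0.5566 = 23.432 kPa
Denominator = 19.4·4.5·sin9.0°·cos9.0° = 19.4·4.5·0.1564·0.9877 = 13.489 kPa
FS = 23.432 / 13.489 = 1.737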